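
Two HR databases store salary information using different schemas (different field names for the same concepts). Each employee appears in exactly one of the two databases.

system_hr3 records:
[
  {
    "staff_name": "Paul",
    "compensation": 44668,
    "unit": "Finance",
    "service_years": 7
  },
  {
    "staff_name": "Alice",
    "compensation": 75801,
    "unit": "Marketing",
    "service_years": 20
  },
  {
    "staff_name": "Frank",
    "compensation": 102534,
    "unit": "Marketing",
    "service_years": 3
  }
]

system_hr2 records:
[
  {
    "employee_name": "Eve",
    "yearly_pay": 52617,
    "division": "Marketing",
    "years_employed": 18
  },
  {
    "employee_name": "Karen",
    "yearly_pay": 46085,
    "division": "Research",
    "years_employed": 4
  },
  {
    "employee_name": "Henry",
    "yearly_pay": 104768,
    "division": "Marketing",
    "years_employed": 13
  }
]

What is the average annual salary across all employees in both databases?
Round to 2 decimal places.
71078.83

Schema mapping: "compensation" (system_hr3) = "yearly_pay" (system_hr2) = annual salary

All salaries: [44668, 75801, 102534, 52617, 46085, 104768]
Sum: 426473
Count: 6
Average: 426473 / 6 = 71078.83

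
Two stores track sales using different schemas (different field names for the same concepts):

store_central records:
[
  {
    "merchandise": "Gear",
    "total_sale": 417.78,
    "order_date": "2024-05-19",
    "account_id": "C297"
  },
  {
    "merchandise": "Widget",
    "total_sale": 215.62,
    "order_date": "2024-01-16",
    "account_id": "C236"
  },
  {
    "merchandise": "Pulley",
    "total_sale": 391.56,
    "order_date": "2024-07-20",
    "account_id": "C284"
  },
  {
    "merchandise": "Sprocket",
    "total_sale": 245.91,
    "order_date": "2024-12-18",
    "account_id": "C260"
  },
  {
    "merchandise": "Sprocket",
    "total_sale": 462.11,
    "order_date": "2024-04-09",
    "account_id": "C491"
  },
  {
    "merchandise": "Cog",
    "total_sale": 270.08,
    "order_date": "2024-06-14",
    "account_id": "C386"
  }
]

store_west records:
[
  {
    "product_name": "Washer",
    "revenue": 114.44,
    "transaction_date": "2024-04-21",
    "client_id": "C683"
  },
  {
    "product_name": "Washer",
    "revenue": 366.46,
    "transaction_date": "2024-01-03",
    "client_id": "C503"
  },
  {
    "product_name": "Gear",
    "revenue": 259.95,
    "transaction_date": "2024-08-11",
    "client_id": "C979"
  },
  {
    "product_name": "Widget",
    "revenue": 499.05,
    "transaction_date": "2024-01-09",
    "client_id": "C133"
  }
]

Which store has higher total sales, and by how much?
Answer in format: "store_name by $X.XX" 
store_central by $763.16

Schema mapping: "total_sale" (store_central) = "revenue" (store_west) = sale amount

Total for store_central: 2003.06
Total for store_west: 1239.90

Difference: |2003.06 - 1239.90| = 763.16
store_central has higher sales by $763.16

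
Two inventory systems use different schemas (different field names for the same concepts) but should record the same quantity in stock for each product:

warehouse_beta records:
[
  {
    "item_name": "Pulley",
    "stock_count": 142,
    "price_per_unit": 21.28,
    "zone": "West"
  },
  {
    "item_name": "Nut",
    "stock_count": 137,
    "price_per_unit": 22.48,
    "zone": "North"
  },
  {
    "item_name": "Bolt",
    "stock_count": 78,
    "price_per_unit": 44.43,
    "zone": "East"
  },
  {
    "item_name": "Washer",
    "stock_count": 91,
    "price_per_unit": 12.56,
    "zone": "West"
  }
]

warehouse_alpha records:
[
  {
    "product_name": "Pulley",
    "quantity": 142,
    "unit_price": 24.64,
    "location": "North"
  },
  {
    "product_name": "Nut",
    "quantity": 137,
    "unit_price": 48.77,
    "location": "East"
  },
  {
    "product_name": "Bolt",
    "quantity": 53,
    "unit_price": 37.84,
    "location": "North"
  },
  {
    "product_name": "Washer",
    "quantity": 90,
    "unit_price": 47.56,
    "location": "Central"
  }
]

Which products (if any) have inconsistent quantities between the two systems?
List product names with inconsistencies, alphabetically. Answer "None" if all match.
Bolt, Washer

Schema mappings:
- "item_name" (warehouse_beta) = "product_name" (warehouse_alpha) = product name
- "stock_count" (warehouse_beta) = "quantity" (warehouse_alpha) = quantity

Comparison:
  Pulley: 142 vs 142 - MATCH
  Nut: 137 vs 137 - MATCH
  Bolt: 78 vs 53 - MISMATCH
  Washer: 91 vs 90 - MISMATCH

Products with inconsistencies: Bolt, Washer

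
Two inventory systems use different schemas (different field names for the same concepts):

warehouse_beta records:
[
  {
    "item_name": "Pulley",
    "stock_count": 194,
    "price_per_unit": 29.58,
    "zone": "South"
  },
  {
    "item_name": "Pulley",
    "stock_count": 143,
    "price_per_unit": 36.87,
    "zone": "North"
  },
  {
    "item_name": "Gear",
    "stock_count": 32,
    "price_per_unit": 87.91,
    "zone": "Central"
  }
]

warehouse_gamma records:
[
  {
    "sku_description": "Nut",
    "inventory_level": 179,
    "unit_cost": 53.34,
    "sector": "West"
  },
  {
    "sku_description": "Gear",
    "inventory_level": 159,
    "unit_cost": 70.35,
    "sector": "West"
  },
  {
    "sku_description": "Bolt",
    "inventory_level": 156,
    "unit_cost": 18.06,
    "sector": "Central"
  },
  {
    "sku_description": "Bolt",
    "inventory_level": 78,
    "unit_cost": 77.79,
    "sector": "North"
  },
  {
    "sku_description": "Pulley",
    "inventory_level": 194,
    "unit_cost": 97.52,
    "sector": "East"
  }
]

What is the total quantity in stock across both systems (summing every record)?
1135

To reconcile these schemas, identify the field holding the quantity in stock in each system:
1. In warehouse_beta it is "stock_count"
2. In warehouse_gamma it is "inventory_level"

From warehouse_beta: 194 + 143 + 32 = 369
From warehouse_gamma: 179 + 159 + 156 + 78 + 194 = 766

Total: 369 + 766 = 1135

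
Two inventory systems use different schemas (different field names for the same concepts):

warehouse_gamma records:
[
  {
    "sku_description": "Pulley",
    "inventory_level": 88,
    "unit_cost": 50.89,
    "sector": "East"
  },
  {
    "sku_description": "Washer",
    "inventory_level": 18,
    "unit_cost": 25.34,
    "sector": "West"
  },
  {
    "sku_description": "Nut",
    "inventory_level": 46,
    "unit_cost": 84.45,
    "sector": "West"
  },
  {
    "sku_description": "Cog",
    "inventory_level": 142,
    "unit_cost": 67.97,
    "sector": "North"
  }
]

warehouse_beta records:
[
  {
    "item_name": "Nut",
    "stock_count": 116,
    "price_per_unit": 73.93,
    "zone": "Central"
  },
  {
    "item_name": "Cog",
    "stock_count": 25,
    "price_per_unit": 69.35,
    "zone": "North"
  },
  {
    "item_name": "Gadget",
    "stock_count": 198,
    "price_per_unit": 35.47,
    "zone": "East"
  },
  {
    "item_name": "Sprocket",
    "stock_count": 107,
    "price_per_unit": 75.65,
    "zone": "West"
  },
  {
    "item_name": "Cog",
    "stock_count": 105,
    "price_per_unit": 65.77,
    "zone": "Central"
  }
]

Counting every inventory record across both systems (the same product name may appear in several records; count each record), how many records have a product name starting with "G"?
1

Schema mapping: "sku_description" (warehouse_gamma) = "item_name" (warehouse_beta) = product name

Records with product name starting with "G" in warehouse_gamma: 0
Records with product name starting with "G" in warehouse_beta: 1

Total: 0 + 1 = 1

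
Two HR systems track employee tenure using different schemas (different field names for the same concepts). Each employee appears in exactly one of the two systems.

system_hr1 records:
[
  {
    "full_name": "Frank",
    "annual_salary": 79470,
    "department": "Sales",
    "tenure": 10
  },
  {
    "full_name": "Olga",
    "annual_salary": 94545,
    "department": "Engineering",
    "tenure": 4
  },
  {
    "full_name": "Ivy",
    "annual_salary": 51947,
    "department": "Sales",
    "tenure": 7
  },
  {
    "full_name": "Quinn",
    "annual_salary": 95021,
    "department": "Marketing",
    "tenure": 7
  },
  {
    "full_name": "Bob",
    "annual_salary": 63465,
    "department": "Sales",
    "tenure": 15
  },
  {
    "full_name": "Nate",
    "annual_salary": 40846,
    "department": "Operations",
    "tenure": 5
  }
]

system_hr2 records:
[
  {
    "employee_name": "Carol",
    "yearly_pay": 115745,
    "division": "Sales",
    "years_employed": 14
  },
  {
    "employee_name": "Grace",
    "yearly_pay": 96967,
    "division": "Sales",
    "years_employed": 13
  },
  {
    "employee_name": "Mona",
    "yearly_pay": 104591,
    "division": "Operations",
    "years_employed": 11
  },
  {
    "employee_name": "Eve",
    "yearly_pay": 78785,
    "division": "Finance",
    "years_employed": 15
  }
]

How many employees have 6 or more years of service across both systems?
8

Reconcile schemas: "tenure" (system_hr1) = "years_employed" (system_hr2) = years of service

From system_hr1: 4 employees with >= 6 years
From system_hr2: 4 employees with >= 6 years

Total: 4 + 4 = 8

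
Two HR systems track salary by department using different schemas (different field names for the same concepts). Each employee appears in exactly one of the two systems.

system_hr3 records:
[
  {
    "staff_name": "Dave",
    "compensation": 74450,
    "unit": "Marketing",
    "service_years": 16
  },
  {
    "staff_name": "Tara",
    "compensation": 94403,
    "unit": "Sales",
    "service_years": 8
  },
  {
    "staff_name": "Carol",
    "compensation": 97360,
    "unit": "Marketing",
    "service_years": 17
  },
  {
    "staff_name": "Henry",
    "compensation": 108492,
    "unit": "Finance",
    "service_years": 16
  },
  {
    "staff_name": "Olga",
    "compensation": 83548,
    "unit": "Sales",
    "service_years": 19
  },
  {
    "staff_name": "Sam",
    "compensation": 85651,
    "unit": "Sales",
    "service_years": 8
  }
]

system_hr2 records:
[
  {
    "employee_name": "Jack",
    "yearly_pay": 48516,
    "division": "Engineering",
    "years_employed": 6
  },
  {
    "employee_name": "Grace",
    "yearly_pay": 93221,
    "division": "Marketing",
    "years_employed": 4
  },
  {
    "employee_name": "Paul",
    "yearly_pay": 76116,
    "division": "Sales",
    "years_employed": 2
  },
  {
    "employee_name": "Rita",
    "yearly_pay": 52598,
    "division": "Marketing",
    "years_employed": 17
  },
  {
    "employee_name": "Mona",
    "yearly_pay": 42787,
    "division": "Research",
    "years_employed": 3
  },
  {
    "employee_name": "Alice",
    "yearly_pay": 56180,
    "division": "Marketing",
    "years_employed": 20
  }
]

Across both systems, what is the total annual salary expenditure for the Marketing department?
373809

Schema mappings:
- "unit" (system_hr3) = "division" (system_hr2) = department
- "compensation" (system_hr3) = "yearly_pay" (system_hr2) = salary

Marketing salaries from system_hr3: 171810
Marketing salaries from system_hr2: 201999

Total: 171810 + 201999 = 373809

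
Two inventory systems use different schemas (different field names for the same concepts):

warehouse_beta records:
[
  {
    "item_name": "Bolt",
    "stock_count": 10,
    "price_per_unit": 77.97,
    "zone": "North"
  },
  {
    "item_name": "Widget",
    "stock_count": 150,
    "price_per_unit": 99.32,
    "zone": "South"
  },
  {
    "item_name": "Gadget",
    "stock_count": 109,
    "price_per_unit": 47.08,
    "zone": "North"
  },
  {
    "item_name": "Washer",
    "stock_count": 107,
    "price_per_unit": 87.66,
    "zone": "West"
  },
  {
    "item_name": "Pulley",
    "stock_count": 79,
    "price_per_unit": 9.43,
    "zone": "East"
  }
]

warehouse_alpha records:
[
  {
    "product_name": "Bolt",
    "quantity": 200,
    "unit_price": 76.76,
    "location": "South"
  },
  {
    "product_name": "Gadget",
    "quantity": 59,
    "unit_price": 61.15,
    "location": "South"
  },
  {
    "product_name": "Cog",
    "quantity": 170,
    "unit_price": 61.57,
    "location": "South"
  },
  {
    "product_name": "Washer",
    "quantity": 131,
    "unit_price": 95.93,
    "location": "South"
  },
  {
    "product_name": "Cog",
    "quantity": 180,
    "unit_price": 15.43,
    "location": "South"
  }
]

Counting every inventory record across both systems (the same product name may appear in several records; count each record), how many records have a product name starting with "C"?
2

Schema mapping: "item_name" (warehouse_beta) = "product_name" (warehouse_alpha) = product name

Records with product name starting with "C" in warehouse_beta: 0
Records with product name starting with "C" in warehouse_alpha: 2

Total: 0 + 2 = 2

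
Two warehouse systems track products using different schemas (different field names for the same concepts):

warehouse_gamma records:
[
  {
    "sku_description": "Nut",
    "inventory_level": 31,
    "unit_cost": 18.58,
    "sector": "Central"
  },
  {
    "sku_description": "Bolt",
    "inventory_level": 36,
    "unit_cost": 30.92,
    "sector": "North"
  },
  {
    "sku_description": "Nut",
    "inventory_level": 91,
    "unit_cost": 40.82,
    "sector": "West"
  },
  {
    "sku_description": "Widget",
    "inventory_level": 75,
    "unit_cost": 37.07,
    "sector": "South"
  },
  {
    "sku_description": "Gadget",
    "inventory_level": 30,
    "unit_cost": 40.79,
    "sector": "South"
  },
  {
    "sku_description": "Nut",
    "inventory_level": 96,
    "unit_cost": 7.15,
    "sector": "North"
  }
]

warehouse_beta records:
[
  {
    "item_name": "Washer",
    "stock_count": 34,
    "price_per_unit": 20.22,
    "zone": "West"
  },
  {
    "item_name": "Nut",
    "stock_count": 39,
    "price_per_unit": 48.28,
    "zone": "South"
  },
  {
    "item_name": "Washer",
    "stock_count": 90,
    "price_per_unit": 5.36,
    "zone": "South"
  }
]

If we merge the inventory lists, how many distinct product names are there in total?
5

Schema mapping: "sku_description" (warehouse_gamma) = "item_name" (warehouse_beta) = product name

Products in warehouse_gamma: ['Bolt', 'Gadget', 'Nut', 'Widget']
Products in warehouse_beta: ['Nut', 'Washer']

Union (unique products): ['Bolt', 'Gadget', 'Nut', 'Washer', 'Widget']
Count: 5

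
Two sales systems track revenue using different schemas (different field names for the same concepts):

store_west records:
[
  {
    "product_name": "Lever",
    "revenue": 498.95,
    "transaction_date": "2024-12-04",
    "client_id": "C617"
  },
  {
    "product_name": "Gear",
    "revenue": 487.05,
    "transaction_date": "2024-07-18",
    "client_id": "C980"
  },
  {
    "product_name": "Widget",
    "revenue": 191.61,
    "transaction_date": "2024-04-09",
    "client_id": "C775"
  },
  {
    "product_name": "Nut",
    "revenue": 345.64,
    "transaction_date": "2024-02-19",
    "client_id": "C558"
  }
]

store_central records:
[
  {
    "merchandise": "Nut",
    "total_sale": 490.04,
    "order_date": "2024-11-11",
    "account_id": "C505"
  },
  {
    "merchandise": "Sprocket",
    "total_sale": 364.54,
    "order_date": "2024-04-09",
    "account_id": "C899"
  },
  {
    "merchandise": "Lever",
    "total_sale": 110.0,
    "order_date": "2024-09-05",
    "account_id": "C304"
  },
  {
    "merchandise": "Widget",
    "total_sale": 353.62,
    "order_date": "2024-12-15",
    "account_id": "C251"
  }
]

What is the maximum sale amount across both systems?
498.95

Reconcile: "revenue" (store_west) = "total_sale" (store_central) = sale amount

Maximum in store_west: 498.95
Maximum in store_central: 490.04

Overall maximum: max(498.95, 490.04) = 498.95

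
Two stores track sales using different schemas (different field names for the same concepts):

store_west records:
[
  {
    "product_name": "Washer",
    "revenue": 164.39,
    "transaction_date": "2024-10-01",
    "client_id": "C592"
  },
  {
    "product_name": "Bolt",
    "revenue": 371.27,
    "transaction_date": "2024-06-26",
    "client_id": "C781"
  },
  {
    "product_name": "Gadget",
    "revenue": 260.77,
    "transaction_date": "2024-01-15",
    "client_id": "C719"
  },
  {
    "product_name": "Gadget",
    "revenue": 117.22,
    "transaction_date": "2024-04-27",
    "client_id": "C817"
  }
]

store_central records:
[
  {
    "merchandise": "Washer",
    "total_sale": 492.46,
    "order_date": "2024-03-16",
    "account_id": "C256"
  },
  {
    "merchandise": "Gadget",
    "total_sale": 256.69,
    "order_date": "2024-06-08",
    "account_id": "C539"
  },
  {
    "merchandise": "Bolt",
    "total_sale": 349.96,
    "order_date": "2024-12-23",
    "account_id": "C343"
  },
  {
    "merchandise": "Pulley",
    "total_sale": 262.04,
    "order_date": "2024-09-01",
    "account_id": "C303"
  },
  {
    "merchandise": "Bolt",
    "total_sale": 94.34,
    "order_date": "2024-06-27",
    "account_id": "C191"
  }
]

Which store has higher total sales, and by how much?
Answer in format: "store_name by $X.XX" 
store_central by $541.84

Schema mapping: "revenue" (store_west) = "total_sale" (store_central) = sale amount

Total for store_west: 913.65
Total for store_central: 1455.49

Difference: |913.65 - 1455.49| = 541.84
store_central has higher sales by $541.84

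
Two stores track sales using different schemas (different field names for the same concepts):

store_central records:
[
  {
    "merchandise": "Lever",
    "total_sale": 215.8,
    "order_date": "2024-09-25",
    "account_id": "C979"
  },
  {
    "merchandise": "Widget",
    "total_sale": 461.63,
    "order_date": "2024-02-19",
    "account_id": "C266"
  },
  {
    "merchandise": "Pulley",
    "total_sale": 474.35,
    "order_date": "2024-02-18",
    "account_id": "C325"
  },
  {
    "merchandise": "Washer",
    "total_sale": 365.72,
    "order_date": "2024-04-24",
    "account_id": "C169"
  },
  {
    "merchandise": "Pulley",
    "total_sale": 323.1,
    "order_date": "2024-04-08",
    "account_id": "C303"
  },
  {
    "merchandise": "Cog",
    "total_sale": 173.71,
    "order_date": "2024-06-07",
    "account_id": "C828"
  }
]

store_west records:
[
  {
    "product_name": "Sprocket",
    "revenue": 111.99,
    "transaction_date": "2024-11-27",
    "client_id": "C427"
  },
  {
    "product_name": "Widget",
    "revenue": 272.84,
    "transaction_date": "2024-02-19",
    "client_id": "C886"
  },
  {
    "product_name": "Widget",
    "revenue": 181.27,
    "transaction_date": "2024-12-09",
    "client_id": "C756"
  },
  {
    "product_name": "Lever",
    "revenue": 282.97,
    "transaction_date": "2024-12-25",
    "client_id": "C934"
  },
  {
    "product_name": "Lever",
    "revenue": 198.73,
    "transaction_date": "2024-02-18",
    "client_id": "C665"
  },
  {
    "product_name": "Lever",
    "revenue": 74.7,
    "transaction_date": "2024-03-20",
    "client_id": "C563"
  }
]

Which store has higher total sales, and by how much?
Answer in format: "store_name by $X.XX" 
store_central by $891.81

Schema mapping: "total_sale" (store_central) = "revenue" (store_west) = sale amount

Total for store_central: 2014.31
Total for store_west: 1122.50

Difference: |2014.31 - 1122.50| = 891.81
store_central has higher sales by $891.81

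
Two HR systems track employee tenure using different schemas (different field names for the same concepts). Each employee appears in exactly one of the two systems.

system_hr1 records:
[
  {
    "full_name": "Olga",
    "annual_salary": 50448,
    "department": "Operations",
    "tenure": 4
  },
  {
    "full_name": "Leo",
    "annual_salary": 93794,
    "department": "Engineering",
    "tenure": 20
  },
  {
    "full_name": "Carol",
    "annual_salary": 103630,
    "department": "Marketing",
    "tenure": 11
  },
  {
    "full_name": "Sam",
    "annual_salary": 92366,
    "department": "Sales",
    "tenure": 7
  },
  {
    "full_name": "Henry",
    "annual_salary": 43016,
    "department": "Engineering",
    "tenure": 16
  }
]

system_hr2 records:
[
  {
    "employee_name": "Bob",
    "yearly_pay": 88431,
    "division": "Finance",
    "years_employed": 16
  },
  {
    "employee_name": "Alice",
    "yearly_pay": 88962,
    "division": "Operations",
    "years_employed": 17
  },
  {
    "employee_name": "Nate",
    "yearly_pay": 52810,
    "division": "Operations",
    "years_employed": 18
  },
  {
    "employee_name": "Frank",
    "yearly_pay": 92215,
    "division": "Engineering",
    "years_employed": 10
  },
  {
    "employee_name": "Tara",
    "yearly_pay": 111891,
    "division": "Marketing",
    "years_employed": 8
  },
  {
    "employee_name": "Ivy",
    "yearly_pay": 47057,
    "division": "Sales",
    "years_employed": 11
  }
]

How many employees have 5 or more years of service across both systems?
10

Reconcile schemas: "tenure" (system_hr1) = "years_employed" (system_hr2) = years of service

From system_hr1: 4 employees with >= 5 years
From system_hr2: 6 employees with >= 5 years

Total: 4 + 6 = 10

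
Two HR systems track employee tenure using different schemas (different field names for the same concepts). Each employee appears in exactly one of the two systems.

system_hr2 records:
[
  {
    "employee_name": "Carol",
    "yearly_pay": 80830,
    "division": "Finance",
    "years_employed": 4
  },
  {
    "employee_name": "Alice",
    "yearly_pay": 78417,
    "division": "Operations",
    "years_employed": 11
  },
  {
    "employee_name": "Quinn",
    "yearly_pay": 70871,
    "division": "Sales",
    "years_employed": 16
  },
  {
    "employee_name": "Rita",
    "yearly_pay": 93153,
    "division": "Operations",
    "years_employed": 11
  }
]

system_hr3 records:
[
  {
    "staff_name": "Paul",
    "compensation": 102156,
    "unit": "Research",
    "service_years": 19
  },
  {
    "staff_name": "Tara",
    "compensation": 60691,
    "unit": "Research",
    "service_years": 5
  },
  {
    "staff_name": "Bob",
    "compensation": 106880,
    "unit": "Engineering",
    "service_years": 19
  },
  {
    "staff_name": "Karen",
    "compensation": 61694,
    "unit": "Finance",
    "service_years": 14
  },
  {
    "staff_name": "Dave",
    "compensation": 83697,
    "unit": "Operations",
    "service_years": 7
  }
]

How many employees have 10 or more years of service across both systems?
6

Reconcile schemas: "years_employed" (system_hr2) = "service_years" (system_hr3) = years of service

From system_hr2: 3 employees with >= 10 years
From system_hr3: 3 employees with >= 10 years

Total: 3 + 3 = 6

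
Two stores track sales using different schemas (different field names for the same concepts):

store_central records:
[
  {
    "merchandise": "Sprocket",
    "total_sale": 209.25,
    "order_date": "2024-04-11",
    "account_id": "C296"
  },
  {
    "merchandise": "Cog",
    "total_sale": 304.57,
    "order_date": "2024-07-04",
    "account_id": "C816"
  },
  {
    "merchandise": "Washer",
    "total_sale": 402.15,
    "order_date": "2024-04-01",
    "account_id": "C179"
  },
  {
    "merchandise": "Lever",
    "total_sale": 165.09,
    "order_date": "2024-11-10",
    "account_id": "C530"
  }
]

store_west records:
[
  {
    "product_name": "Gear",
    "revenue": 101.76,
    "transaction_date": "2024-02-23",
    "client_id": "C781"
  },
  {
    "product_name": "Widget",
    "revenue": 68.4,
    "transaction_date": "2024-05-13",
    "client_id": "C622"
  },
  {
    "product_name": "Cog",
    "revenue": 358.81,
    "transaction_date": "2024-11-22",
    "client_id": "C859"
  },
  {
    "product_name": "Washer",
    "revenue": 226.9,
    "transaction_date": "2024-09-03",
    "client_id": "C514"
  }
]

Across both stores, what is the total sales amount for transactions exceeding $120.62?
1666.77

Schema mapping: "total_sale" (store_central) = "revenue" (store_west) = sale amount

Sum of sales > $120.62 in store_central: 1081.06
Sum of sales > $120.62 in store_west: 585.71

Total: 1081.06 + 585.71 = 1666.77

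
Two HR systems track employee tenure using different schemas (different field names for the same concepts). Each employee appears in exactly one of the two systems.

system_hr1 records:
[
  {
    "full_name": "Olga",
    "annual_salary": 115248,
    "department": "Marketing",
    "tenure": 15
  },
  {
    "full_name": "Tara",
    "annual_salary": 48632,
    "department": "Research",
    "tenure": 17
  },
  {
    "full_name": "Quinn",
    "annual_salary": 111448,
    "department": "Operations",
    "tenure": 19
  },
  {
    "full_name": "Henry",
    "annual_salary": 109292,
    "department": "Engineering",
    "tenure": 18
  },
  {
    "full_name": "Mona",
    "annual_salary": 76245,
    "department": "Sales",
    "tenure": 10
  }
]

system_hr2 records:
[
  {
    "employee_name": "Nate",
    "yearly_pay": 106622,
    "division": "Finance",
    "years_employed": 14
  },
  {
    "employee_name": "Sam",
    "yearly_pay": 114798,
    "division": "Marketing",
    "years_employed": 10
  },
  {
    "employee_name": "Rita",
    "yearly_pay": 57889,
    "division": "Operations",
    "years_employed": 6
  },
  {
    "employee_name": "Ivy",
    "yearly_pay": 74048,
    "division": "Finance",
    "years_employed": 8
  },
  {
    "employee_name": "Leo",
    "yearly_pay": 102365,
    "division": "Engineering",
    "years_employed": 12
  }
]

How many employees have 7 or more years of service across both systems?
9

Reconcile schemas: "tenure" (system_hr1) = "years_employed" (system_hr2) = years of service

From system_hr1: 5 employees with >= 7 years
From system_hr2: 4 employees with >= 7 years

Total: 5 + 4 = 9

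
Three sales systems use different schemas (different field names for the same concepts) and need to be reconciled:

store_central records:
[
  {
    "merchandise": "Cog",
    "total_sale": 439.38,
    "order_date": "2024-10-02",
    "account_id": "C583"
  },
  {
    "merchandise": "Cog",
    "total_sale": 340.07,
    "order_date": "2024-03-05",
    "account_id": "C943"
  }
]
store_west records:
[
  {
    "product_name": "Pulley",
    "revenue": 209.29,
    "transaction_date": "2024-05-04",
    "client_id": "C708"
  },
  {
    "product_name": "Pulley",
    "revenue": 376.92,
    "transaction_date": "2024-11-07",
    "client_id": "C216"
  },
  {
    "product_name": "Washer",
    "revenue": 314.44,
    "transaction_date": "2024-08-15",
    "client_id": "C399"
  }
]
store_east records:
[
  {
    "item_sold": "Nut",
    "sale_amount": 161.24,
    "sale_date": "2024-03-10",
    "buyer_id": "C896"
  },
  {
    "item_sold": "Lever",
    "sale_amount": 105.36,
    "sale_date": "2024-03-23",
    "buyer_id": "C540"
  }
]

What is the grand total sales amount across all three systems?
1946.7

Schema reconciliation - all amount fields map to sale amount:

store_central (total_sale): 779.45
store_west (revenue): 900.65
store_east (sale_amount): 266.6

Grand total: 1946.7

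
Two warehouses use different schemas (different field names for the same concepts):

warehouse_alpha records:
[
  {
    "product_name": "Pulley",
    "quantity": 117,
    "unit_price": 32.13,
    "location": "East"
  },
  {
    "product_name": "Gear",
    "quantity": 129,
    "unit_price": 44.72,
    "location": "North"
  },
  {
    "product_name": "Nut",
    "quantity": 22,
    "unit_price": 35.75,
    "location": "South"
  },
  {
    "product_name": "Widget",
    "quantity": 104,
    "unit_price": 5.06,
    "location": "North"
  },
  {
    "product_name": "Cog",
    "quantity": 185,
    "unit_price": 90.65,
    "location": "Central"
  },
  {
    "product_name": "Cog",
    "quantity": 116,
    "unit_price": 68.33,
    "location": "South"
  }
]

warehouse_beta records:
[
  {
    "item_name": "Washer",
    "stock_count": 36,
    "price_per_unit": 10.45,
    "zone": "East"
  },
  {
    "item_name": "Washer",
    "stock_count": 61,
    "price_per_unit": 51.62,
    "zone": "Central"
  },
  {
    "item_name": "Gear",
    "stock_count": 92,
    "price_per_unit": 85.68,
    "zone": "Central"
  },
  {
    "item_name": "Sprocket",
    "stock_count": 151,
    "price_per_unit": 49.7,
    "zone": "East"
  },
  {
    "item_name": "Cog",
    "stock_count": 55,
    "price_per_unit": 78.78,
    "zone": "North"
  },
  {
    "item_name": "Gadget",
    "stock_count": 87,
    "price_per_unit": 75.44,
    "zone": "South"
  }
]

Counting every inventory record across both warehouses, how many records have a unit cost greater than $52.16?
5

Schema mapping: "unit_price" (warehouse_alpha) = "price_per_unit" (warehouse_beta) = unit cost

Records > $52.16 in warehouse_alpha: 2
Records > $52.16 in warehouse_beta: 3

Total count: 2 + 3 = 5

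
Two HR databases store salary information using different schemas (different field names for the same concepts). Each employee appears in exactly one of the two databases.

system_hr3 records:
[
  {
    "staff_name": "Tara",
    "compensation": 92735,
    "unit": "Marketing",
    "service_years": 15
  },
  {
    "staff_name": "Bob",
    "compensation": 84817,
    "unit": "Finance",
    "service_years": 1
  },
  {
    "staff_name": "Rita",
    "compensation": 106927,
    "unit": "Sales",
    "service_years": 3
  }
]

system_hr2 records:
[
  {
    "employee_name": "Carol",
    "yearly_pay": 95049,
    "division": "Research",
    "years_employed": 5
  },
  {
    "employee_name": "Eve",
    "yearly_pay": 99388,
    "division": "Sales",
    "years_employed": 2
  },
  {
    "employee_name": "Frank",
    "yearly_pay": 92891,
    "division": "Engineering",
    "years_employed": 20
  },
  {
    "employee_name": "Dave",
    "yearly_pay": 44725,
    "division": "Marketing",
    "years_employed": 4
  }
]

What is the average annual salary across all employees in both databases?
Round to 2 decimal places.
88076.00

Schema mapping: "compensation" (system_hr3) = "yearly_pay" (system_hr2) = annual salary

All salaries: [92735, 84817, 106927, 95049, 99388, 92891, 44725]
Sum: 616532
Count: 7
Average: 616532 / 7 = 88076.00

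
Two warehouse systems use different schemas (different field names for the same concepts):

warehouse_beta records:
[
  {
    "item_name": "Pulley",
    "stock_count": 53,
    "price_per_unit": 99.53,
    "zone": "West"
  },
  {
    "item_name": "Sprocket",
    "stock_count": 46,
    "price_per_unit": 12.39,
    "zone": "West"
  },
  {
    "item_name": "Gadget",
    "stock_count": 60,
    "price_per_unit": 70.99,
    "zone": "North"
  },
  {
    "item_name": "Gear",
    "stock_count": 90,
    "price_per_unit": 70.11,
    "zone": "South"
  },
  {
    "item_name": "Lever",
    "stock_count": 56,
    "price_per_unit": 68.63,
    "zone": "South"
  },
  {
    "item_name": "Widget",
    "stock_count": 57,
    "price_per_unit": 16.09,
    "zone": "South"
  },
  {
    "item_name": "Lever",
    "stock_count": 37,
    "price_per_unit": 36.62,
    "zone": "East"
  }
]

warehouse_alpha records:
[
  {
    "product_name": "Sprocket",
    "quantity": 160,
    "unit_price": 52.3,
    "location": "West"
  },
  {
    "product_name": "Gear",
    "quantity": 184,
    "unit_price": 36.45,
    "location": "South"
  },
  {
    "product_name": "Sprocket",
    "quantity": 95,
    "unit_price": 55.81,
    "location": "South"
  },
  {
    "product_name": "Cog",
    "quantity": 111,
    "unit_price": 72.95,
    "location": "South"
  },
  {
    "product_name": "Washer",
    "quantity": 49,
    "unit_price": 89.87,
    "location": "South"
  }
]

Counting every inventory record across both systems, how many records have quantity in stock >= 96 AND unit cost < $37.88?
1

Schema mappings:
- "stock_count" (warehouse_beta) = "quantity" (warehouse_alpha) = quantity
- "price_per_unit" (warehouse_beta) = "unit_price" (warehouse_alpha) = unit cost

Records meeting both conditions in warehouse_beta: 0
Records meeting both conditions in warehouse_alpha: 1

Total: 0 + 1 = 1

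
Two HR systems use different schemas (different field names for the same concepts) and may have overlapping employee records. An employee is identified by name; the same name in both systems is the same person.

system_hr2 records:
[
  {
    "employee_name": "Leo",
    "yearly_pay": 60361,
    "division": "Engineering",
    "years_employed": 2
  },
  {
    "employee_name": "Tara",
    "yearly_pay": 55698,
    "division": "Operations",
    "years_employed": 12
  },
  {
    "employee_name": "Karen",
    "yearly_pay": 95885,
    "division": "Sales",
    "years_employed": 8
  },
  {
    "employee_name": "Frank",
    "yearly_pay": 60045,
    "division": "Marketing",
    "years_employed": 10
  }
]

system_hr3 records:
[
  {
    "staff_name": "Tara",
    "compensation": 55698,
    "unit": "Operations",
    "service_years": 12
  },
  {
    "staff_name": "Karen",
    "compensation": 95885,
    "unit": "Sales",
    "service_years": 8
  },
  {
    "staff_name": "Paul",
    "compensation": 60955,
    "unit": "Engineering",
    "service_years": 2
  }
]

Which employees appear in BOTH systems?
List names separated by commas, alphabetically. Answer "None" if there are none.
Karen, Tara

Schema mapping: "employee_name" (system_hr2) = "staff_name" (system_hr3) = employee name

Names in system_hr2: ['Frank', 'Karen', 'Leo', 'Tara']
Names in system_hr3: ['Karen', 'Paul', 'Tara']

Intersection: ['Karen', 'Tara']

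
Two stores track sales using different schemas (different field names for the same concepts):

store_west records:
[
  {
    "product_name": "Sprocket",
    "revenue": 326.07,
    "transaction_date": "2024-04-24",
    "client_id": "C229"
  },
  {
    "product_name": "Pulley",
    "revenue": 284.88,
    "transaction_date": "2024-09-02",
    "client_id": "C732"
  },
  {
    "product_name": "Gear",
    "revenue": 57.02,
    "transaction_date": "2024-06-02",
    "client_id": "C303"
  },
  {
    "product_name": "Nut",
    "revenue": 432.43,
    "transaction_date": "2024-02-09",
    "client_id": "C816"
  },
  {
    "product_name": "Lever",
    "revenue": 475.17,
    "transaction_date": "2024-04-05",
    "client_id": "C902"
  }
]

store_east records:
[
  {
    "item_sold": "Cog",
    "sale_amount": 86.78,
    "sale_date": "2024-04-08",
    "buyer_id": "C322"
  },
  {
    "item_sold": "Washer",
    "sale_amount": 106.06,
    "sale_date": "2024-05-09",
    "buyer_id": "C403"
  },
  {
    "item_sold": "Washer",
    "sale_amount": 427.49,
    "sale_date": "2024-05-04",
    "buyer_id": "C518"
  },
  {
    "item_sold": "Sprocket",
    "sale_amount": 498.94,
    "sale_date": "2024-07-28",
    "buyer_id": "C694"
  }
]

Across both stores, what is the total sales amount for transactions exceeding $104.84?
2551.04

Schema mapping: "revenue" (store_west) = "sale_amount" (store_east) = sale amount

Sum of sales > $104.84 in store_west: 1518.55
Sum of sales > $104.84 in store_east: 1032.49

Total: 1518.55 + 1032.49 = 2551.04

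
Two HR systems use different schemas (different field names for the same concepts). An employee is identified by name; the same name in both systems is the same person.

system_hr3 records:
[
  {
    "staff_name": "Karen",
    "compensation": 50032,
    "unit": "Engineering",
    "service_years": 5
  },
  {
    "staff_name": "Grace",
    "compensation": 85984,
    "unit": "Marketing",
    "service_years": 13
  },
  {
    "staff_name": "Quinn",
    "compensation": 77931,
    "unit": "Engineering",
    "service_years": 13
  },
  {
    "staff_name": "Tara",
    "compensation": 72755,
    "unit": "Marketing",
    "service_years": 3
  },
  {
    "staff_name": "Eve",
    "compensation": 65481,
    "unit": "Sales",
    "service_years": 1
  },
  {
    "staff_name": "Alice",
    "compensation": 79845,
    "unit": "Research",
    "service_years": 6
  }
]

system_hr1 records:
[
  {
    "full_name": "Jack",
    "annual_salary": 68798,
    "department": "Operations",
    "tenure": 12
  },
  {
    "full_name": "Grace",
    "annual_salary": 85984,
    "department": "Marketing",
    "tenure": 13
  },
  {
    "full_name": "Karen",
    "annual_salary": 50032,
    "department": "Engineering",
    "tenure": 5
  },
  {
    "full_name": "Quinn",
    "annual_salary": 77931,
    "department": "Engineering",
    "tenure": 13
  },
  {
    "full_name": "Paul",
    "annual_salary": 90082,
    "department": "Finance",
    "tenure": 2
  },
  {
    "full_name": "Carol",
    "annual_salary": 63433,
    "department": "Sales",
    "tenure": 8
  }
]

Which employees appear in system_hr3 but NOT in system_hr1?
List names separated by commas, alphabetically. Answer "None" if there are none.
Alice, Eve, Tara

Schema mapping: "staff_name" (system_hr3) = "full_name" (system_hr1) = employee name

Names in system_hr3: ['Alice', 'Eve', 'Grace', 'Karen', 'Quinn', 'Tara']
Names in system_hr1: ['Carol', 'Grace', 'Jack', 'Karen', 'Paul', 'Quinn']

In system_hr3 but not system_hr1: ['Alice', 'Eve', 'Tara']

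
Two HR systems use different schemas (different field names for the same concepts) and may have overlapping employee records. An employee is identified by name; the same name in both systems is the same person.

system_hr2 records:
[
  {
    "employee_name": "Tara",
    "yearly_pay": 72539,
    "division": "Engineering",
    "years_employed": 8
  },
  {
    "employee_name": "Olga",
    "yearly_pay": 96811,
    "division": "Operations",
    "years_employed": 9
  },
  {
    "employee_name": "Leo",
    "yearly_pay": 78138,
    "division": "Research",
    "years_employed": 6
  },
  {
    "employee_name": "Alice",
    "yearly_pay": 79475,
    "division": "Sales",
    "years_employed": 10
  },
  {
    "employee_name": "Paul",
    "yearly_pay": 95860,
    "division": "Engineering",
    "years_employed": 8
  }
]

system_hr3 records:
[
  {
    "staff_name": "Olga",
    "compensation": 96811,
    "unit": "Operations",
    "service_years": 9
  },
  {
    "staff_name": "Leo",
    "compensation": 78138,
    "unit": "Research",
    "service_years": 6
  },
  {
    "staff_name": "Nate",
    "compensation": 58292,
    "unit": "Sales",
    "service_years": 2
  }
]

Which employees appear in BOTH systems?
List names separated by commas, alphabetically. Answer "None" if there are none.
Leo, Olga

Schema mapping: "employee_name" (system_hr2) = "staff_name" (system_hr3) = employee name

Names in system_hr2: ['Alice', 'Leo', 'Olga', 'Paul', 'Tara']
Names in system_hr3: ['Leo', 'Nate', 'Olga']

Intersection: ['Leo', 'Olga']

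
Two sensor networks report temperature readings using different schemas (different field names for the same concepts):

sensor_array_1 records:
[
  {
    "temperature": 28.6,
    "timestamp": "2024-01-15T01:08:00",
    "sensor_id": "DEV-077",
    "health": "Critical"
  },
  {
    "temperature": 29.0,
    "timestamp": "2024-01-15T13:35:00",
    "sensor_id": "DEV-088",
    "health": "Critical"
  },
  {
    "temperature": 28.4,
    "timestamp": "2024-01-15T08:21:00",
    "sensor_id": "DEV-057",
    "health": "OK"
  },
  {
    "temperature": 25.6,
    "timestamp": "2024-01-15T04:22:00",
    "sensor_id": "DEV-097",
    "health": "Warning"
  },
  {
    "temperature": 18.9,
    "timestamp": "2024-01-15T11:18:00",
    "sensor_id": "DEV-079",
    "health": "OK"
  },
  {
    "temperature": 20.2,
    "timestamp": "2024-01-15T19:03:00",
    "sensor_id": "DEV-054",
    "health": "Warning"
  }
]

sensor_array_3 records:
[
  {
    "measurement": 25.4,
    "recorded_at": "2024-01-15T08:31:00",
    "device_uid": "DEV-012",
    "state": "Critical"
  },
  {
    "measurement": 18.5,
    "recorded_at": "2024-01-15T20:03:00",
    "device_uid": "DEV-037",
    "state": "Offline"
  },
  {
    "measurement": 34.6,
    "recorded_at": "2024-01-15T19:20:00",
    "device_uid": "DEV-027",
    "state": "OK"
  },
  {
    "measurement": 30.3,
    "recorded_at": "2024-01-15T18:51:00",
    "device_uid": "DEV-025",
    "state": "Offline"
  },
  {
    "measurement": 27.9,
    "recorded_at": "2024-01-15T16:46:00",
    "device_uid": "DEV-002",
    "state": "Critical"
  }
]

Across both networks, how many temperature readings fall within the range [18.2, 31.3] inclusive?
10

Schema mapping: "temperature" (sensor_array_1) = "measurement" (sensor_array_3) = temperature

Readings in [18.2, 31.3] from sensor_array_1: 6
Readings in [18.2, 31.3] from sensor_array_3: 4

Total count: 6 + 4 = 10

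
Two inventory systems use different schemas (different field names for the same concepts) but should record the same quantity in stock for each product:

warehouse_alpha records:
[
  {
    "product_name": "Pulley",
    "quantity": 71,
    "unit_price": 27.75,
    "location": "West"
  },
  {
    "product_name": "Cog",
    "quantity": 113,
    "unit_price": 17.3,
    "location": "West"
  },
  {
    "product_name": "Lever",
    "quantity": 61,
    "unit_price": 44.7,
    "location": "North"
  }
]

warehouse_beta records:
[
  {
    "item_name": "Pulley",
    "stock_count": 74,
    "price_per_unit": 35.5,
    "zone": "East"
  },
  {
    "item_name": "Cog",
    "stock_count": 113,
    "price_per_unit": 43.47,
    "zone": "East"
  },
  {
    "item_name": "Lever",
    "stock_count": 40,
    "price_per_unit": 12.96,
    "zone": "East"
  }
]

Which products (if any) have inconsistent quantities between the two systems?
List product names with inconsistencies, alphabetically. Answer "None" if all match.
Lever, Pulley

Schema mappings:
- "product_name" (warehouse_alpha) = "item_name" (warehouse_beta) = product name
- "quantity" (warehouse_alpha) = "stock_count" (warehouse_beta) = quantity

Comparison:
  Pulley: 71 vs 74 - MISMATCH
  Cog: 113 vs 113 - MATCH
  Lever: 61 vs 40 - MISMATCH

Products with inconsistencies: Lever, Pulley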